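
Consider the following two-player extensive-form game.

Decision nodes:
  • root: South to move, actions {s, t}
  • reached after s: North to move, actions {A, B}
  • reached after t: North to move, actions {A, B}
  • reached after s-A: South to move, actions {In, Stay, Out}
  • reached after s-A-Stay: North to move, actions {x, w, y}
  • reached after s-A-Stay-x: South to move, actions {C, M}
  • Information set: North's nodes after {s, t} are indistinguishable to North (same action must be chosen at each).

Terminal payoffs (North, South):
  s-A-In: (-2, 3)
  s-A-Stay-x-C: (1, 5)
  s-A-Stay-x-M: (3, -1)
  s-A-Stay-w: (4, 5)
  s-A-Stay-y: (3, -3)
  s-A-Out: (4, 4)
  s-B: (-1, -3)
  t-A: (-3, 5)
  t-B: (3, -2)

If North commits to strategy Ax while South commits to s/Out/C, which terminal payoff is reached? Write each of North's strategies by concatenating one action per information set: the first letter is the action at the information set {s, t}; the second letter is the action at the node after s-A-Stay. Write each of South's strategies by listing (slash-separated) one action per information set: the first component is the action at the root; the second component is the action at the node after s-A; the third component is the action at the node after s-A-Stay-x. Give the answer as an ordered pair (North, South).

(4, 4)

Trace the play path from the root:
  South plays s
  North plays A at [s]
  South plays Out at [s-A]
→ terminal payoff (4, 4).
(North's choice at the node after s-A-Stay is never reached on this path, so it doesn't affect the outcome.)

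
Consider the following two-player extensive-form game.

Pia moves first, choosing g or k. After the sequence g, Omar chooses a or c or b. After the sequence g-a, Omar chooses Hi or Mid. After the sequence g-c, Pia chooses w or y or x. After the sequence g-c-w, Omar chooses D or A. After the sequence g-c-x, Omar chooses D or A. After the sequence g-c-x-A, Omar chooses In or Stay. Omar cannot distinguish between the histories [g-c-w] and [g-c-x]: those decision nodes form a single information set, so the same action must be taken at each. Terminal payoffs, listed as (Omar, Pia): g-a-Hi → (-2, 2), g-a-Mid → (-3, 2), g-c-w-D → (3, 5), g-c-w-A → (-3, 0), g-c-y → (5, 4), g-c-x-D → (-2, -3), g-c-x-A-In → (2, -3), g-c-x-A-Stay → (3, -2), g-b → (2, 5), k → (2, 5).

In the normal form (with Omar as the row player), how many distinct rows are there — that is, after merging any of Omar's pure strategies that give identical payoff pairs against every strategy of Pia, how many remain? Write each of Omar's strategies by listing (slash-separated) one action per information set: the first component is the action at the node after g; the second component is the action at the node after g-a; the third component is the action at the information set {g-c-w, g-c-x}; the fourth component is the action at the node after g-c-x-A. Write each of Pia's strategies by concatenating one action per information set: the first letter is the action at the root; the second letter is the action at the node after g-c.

Omar has 24 pure strategies: a/Hi/D/In, a/Hi/D/Stay, a/Hi/A/In, a/Hi/A/Stay, a/Mid/D/In, a/Mid/D/Stay, a/Mid/A/In, a/Mid/A/Stay, c/Hi/D/In, c/Hi/D/Stay, c/Hi/A/In, c/Hi/A/Stay, c/Mid/D/In, c/Mid/D/Stay, c/Mid/A/In, c/Mid/A/Stay, b/Hi/D/In, b/Hi/D/Stay, b/Hi/A/In, b/Hi/A/Stay, b/Mid/D/In, b/Mid/D/Stay, b/Mid/A/In, b/Mid/A/Stay. Columns: gw, gy, gx, kw, ky, kx.
{a/Hi/D/In, a/Hi/D/Stay, a/Hi/A/In, a/Hi/A/Stay} → row (-2,2) (-2,2) (-2,2) (2,5) (2,5) (2,5)
{a/Mid/D/In, a/Mid/D/Stay, a/Mid/A/In, a/Mid/A/Stay} → row (-3,2) (-3,2) (-3,2) (2,5) (2,5) (2,5)
{c/Hi/D/In, c/Hi/D/Stay, c/Mid/D/In, c/Mid/D/Stay} → row (3,5) (5,4) (-2,-3) (2,5) (2,5) (2,5)
{c/Hi/A/In, c/Mid/A/In} → row (-3,0) (5,4) (2,-3) (2,5) (2,5) (2,5)
{c/Hi/A/Stay, c/Mid/A/Stay} → row (-3,0) (5,4) (3,-2) (2,5) (2,5) (2,5)
{b/Hi/D/In, b/Hi/D/Stay, b/Hi/A/In, b/Hi/A/Stay, b/Mid/D/In, b/Mid/D/Stay, b/Mid/A/In, b/Mid/A/Stay} → row (2,5) (2,5) (2,5) (2,5) (2,5) (2,5)
That's 6 distinct rows out of 24 strategies.

6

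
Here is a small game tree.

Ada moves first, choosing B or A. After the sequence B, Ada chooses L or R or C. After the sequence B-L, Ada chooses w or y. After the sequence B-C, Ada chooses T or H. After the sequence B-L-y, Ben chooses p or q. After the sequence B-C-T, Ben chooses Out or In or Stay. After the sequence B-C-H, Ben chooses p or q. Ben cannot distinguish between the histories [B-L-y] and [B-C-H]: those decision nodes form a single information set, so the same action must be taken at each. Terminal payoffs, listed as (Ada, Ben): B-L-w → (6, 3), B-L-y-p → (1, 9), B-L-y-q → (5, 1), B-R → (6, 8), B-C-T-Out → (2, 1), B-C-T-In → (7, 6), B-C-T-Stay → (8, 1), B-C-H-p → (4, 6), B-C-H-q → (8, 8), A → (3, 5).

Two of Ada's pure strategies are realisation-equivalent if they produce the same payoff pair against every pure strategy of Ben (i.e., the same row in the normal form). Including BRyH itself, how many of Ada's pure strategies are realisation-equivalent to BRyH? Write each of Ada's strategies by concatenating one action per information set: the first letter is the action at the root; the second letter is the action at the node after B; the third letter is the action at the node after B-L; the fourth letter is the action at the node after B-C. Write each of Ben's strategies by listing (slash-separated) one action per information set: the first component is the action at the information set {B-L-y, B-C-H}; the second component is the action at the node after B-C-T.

4

Row for BRyH (columns p/Out, p/In, p/Stay, q/Out, q/In, q/Stay): (6,8) (6,8) (6,8) (6,8) (6,8) (6,8).
Under BRyH, Ada's choice at the node after B-L and at the node after B-C can never be reached regardless of what Ben does, so varying those choices leaves every outcome unchanged.
Holding the reachable choices fixed and varying the unreachable ones freely already gives 2 × 2 = 4 equivalent strategies.
No other strategy reproduces this row, so those 4 are the full class: BRwT, BRwH, BRyT, BRyH.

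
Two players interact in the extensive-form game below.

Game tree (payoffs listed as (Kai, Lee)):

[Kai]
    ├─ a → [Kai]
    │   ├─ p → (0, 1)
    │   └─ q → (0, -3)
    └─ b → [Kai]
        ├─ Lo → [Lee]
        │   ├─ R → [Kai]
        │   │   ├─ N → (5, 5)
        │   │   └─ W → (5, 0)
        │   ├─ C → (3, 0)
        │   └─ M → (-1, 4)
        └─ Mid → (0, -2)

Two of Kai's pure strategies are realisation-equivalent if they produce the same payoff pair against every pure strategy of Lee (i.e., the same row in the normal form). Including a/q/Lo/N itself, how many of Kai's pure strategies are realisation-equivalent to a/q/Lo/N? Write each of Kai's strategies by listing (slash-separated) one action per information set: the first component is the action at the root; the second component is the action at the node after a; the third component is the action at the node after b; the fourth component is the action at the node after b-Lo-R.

Row for a/q/Lo/N (columns R, C, M): (0,-3) (0,-3) (0,-3).
Under a/q/Lo/N, Kai's choice at the node after b and at the node after b-Lo-R can never be reached regardless of what Lee does, so varying those choices leaves every outcome unchanged.
Holding the reachable choices fixed and varying the unreachable ones freely already gives 2 × 2 = 4 equivalent strategies.
No other strategy reproduces this row, so those 4 are the full class: a/q/Lo/N, a/q/Lo/W, a/q/Mid/N, a/q/Mid/W.

4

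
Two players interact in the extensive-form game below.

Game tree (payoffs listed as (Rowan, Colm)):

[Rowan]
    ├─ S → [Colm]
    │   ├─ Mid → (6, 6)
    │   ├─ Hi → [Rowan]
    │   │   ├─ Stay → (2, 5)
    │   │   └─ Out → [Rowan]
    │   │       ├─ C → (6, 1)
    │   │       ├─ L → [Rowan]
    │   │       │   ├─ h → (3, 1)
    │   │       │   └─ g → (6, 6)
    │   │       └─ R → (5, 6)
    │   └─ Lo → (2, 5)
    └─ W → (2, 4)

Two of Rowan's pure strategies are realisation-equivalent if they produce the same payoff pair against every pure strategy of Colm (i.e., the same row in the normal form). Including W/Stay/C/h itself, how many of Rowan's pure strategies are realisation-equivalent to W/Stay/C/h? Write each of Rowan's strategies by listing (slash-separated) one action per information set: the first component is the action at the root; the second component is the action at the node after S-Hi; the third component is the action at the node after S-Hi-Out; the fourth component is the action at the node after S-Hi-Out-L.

Row for W/Stay/C/h (columns Mid, Hi, Lo): (2,4) (2,4) (2,4).
Under W/Stay/C/h, Rowan's choice at the node after S-Hi and at the node after S-Hi-Out and at the node after S-Hi-Out-L can never be reached regardless of what Colm does, so varying those choices leaves every outcome unchanged.
Holding the reachable choices fixed and varying the unreachable ones freely already gives 2 × 3 × 2 = 12 equivalent strategies.
No other strategy reproduces this row, so those 12 are the full class: W/Stay/C/h, W/Stay/C/g, W/Stay/L/h, W/Stay/L/g, W/Stay/R/h, W/Stay/R/g, W/Out/C/h, W/Out/C/g, W/Out/L/h, W/Out/L/g, W/Out/R/h, W/Out/R/g.

12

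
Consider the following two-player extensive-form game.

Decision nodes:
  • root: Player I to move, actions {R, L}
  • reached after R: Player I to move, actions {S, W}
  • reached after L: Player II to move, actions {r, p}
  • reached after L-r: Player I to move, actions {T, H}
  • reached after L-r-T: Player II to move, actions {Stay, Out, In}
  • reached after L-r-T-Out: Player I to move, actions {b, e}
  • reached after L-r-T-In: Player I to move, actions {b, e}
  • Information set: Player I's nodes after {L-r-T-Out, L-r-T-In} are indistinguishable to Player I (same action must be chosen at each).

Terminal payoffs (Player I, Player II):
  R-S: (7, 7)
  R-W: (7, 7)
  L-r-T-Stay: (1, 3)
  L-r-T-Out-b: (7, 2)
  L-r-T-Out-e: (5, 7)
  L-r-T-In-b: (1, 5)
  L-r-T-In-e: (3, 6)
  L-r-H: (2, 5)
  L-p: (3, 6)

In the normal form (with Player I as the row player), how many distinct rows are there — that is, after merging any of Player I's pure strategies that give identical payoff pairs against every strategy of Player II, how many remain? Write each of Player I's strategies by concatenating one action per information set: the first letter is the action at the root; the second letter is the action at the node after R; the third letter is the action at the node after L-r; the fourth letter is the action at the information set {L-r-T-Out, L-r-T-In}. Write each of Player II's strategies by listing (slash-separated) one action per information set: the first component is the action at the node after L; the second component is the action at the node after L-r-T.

4

Player I has 16 pure strategies: RSTb, RSTe, RSHb, RSHe, RWTb, RWTe, RWHb, RWHe, LSTb, LSTe, LSHb, LSHe, LWTb, LWTe, LWHb, LWHe. Columns: r/Stay, r/Out, r/In, p/Stay, p/Out, p/In.
{RSTb, RSTe, RSHb, RSHe, RWTb, RWTe, RWHb, RWHe} → row (7,7) (7,7) (7,7) (7,7) (7,7) (7,7)
{LSTb, LWTb} → row (1,3) (7,2) (1,5) (3,6) (3,6) (3,6)
{LSTe, LWTe} → row (1,3) (5,7) (3,6) (3,6) (3,6) (3,6)
{LSHb, LSHe, LWHb, LWHe} → row (2,5) (2,5) (2,5) (3,6) (3,6) (3,6)
That's 4 distinct rows out of 16 strategies.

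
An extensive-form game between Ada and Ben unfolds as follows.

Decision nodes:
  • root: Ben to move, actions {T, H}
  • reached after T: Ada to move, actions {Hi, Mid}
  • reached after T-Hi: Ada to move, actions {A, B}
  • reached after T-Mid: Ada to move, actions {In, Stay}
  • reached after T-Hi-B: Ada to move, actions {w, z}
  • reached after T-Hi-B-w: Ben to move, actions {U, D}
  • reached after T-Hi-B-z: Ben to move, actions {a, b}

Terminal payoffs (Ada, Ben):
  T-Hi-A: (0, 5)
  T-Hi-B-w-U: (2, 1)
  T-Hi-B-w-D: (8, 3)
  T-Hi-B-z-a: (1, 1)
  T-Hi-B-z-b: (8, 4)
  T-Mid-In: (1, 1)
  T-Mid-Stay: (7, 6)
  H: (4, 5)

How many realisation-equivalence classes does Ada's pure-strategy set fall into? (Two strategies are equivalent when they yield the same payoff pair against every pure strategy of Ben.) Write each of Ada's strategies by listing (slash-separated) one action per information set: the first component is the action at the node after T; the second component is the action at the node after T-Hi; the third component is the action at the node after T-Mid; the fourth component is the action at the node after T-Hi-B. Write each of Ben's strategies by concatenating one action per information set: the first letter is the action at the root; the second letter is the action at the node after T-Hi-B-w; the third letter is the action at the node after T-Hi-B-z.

Ada has 16 pure strategies: Hi/A/In/w, Hi/A/In/z, Hi/A/Stay/w, Hi/A/Stay/z, Hi/B/In/w, Hi/B/In/z, Hi/B/Stay/w, Hi/B/Stay/z, Mid/A/In/w, Mid/A/In/z, Mid/A/Stay/w, Mid/A/Stay/z, Mid/B/In/w, Mid/B/In/z, Mid/B/Stay/w, Mid/B/Stay/z. Columns: TUa, TUb, TDa, TDb, HUa, HUb, HDa, HDb.
{Hi/A/In/w, Hi/A/In/z, Hi/A/Stay/w, Hi/A/Stay/z} → row (0,5) (0,5) (0,5) (0,5) (4,5) (4,5) (4,5) (4,5)
{Hi/B/In/w, Hi/B/Stay/w} → row (2,1) (2,1) (8,3) (8,3) (4,5) (4,5) (4,5) (4,5)
{Hi/B/In/z, Hi/B/Stay/z} → row (1,1) (8,4) (1,1) (8,4) (4,5) (4,5) (4,5) (4,5)
{Mid/A/In/w, Mid/A/In/z, Mid/B/In/w, Mid/B/In/z} → row (1,1) (1,1) (1,1) (1,1) (4,5) (4,5) (4,5) (4,5)
{Mid/A/Stay/w, Mid/A/Stay/z, Mid/B/Stay/w, Mid/B/Stay/z} → row (7,6) (7,6) (7,6) (7,6) (4,5) (4,5) (4,5) (4,5)
That's 5 distinct rows out of 16 strategies.

5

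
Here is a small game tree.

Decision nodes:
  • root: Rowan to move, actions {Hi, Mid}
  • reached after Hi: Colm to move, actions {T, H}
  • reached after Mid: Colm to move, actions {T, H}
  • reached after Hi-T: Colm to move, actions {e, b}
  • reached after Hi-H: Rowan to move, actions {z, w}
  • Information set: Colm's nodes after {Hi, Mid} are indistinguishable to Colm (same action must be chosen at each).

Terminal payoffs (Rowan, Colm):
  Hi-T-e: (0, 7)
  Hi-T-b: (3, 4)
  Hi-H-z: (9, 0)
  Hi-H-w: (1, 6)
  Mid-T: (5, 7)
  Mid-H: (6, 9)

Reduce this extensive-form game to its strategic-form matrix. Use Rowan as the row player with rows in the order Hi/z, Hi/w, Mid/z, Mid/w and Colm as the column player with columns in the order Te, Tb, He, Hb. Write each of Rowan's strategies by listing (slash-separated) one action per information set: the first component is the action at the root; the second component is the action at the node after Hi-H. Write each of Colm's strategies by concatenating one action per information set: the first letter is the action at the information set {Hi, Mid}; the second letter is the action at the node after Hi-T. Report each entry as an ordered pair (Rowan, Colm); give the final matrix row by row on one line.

            Te       Tb       He       Hb
 Hi/z    (0,7)    (3,4)    (9,0)    (9,0)
 Hi/w    (0,7)    (3,4)    (1,6)    (1,6)
Mid/z    (5,7)    (5,7)    (6,9)    (6,9)
Mid/w    (5,7)    (5,7)    (6,9)    (6,9)

Hi/z: (0,7) (3,4) (9,0) (9,0) | Hi/w: (0,7) (3,4) (1,6) (1,6) | Mid/z: (5,7) (5,7) (6,9) (6,9) | Mid/w: (5,7) (5,7) (6,9) (6,9)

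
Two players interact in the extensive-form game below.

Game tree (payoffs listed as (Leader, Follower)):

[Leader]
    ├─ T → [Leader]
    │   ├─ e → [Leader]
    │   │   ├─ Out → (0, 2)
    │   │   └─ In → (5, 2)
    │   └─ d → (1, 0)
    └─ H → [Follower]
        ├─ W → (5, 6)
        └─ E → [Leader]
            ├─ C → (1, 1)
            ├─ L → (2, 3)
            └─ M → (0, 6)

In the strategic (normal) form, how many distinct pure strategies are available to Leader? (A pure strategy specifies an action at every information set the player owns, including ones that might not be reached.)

24

Leader owns the root with actions {T, H} — two choices.
Leader owns the node after T with actions {e, d} — two choices.
Leader owns the node after T-e with actions {Out, In} — two choices.
Leader owns the node after H-E with actions {C, L, M} — three choices.
A pure strategy fixes one action at each information set independently, so the count is the product 2 × 2 × 2 × 3 = 24.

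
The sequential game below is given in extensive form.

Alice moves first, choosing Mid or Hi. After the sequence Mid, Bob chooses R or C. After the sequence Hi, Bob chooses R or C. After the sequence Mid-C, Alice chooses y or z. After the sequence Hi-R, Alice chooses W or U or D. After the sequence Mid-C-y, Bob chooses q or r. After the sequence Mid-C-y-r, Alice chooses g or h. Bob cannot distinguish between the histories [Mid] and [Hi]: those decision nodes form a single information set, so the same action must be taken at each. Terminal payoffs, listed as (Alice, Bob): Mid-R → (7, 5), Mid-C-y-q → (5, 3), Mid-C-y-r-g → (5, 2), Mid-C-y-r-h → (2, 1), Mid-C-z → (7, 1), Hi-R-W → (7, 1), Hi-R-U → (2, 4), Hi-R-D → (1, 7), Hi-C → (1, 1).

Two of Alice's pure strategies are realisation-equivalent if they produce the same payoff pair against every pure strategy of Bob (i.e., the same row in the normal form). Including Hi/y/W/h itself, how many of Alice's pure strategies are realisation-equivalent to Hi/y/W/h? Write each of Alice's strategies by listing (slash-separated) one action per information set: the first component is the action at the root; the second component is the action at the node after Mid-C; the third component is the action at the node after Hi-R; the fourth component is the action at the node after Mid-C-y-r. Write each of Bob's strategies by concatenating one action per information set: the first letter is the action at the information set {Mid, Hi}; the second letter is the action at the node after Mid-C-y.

4

Row for Hi/y/W/h (columns Rq, Rr, Cq, Cr): (7,1) (7,1) (1,1) (1,1).
Under Hi/y/W/h, Alice's choice at the node after Mid-C and at the node after Mid-C-y-r can never be reached regardless of what Bob does, so varying those choices leaves every outcome unchanged.
Holding the reachable choices fixed and varying the unreachable ones freely already gives 2 × 2 = 4 equivalent strategies.
No other strategy reproduces this row, so those 4 are the full class: Hi/y/W/g, Hi/y/W/h, Hi/z/W/g, Hi/z/W/h.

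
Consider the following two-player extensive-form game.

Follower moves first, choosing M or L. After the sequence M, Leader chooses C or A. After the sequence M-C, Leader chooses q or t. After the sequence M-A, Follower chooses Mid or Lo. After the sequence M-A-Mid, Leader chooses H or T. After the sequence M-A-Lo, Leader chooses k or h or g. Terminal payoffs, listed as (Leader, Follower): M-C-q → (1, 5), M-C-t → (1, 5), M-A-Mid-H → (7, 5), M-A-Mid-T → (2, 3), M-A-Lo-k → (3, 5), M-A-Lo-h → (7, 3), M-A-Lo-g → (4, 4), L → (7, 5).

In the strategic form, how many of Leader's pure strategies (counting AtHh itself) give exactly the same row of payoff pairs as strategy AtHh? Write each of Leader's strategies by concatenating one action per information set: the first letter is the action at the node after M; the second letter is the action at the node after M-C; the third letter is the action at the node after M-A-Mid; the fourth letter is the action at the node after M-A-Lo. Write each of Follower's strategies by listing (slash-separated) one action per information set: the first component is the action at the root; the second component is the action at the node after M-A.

Row for AtHh (columns M/Mid, M/Lo, L/Mid, L/Lo): (7,5) (7,3) (7,5) (7,5).
Under AtHh, Leader's choice at the node after M-C can never be reached regardless of what Follower does, so varying those choices leaves every outcome unchanged.
Holding the reachable choices fixed and varying the unreachable one freely already gives 2 equivalent strategies.
No other strategy reproduces this row, so those 2 are the full class: AqHh, AtHh.

2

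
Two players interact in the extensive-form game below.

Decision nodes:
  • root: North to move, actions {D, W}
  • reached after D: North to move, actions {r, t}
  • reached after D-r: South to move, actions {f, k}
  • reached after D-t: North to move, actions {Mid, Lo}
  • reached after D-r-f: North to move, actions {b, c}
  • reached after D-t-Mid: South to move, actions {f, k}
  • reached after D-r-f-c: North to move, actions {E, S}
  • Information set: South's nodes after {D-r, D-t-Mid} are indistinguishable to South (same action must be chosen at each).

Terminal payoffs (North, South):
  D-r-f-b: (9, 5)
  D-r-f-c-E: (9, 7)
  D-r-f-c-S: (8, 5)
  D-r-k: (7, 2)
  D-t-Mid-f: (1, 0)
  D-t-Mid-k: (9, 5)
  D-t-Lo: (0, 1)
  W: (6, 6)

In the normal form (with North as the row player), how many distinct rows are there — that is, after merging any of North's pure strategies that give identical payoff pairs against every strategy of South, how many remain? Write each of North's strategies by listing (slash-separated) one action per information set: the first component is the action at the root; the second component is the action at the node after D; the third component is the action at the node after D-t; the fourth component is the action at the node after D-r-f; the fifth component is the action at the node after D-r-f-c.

North has 32 pure strategies: D/r/Mid/b/E, D/r/Mid/b/S, D/r/Mid/c/E, D/r/Mid/c/S, D/r/Lo/b/E, D/r/Lo/b/S, D/r/Lo/c/E, D/r/Lo/c/S, D/t/Mid/b/E, D/t/Mid/b/S, D/t/Mid/c/E, D/t/Mid/c/S, D/t/Lo/b/E, D/t/Lo/b/S, D/t/Lo/c/E, D/t/Lo/c/S, W/r/Mid/b/E, W/r/Mid/b/S, W/r/Mid/c/E, W/r/Mid/c/S, W/r/Lo/b/E, W/r/Lo/b/S, W/r/Lo/c/E, W/r/Lo/c/S, W/t/Mid/b/E, W/t/Mid/b/S, W/t/Mid/c/E, W/t/Mid/c/S, W/t/Lo/b/E, W/t/Lo/b/S, W/t/Lo/c/E, W/t/Lo/c/S. Columns: f, k.
{D/r/Mid/b/E, D/r/Mid/b/S, D/r/Lo/b/E, D/r/Lo/b/S} → row (9,5) (7,2)
{D/r/Mid/c/E, D/r/Lo/c/E} → row (9,7) (7,2)
{D/r/Mid/c/S, D/r/Lo/c/S} → row (8,5) (7,2)
{D/t/Mid/b/E, D/t/Mid/b/S, D/t/Mid/c/E, D/t/Mid/c/S} → row (1,0) (9,5)
{D/t/Lo/b/E, D/t/Lo/b/S, D/t/Lo/c/E, D/t/Lo/c/S} → row (0,1) (0,1)
{W/r/Mid/b/E, W/r/Mid/b/S, W/r/Mid/c/E, W/r/Mid/c/S, W/r/Lo/b/E, W/r/Lo/b/S, W/r/Lo/c/E, W/r/Lo/c/S, W/t/Mid/b/E, W/t/Mid/b/S, W/t/Mid/c/E, W/t/Mid/c/S, W/t/Lo/b/E, W/t/Lo/b/S, W/t/Lo/c/E, W/t/Lo/c/S} → row (6,6) (6,6)
That's 6 distinct rows out of 32 strategies.

6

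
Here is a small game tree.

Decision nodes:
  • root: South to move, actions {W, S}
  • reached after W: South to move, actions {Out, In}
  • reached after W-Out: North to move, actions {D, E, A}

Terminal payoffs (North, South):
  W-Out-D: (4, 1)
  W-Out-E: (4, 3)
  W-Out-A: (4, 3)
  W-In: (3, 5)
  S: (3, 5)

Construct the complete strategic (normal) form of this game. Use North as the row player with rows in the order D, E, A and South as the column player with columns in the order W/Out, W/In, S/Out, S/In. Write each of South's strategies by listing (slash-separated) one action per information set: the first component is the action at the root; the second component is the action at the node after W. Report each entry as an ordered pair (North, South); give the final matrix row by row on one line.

D: (4,1) (3,5) (3,5) (3,5) | E: (4,3) (3,5) (3,5) (3,5) | A: (4,3) (3,5) (3,5) (3,5)

        W/Out     W/In    S/Out     S/In
   D    (4,1)    (3,5)    (3,5)    (3,5)
   E    (4,3)    (3,5)    (3,5)    (3,5)
   A    (4,3)    (3,5)    (3,5)    (3,5)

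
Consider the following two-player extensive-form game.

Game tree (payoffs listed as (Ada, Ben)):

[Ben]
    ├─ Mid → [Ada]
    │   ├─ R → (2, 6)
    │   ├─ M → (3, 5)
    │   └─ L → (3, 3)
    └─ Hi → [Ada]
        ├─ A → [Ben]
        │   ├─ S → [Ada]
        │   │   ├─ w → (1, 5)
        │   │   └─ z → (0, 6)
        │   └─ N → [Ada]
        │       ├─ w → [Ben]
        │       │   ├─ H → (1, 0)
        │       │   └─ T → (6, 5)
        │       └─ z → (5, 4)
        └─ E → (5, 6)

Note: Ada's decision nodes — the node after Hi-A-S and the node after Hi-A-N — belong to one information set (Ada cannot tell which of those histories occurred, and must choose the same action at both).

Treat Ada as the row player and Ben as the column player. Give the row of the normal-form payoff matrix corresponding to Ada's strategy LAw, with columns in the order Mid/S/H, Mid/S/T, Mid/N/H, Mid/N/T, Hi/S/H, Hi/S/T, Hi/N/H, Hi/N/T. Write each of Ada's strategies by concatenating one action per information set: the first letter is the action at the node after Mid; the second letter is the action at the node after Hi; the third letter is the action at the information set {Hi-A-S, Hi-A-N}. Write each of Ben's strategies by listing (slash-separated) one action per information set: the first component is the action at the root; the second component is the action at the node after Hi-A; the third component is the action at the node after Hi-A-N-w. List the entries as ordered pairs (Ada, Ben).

vs Mid/S/H: Ben plays Mid → Ada plays L at [Mid] → (3, 3)
vs Mid/S/T: Ben plays Mid → Ada plays L at [Mid] → (3, 3)
vs Mid/N/H: Ben plays Mid → Ada plays L at [Mid] → (3, 3)
vs Mid/N/T: Ben plays Mid → Ada plays L at [Mid] → (3, 3)
vs Hi/S/H: Ben plays Hi → Ada plays A at [Hi] → Ben plays S at [Hi-A] → Ada plays w at [Hi-A-S] → (1, 5)
vs Hi/S/T: Ben plays Hi → Ada plays A at [Hi] → Ben plays S at [Hi-A] → Ada plays w at [Hi-A-S] → (1, 5)
vs Hi/N/H: Ben plays Hi → Ada plays A at [Hi] → Ben plays N at [Hi-A] → Ada plays w at [Hi-A-N] → Ben plays H at [Hi-A-N-w] → (1, 0)
vs Hi/N/T: Ben plays Hi → Ada plays A at [Hi] → Ben plays N at [Hi-A] → Ada plays w at [Hi-A-N] → Ben plays T at [Hi-A-N-w] → (6, 5)

(3,3) (3,3) (3,3) (3,3) (1,5) (1,5) (1,0) (6,5)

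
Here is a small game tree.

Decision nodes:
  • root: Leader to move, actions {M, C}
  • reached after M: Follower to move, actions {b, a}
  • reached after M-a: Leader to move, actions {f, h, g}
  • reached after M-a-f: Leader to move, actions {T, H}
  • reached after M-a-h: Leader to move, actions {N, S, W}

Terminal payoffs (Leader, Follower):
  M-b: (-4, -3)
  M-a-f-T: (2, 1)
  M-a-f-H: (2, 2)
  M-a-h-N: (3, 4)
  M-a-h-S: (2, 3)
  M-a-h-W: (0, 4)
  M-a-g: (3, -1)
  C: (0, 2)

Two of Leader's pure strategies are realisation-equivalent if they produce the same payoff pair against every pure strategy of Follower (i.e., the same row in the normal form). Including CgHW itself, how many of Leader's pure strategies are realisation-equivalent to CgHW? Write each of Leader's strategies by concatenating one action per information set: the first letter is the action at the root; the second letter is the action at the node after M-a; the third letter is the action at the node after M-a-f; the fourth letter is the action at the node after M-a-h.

18

Row for CgHW (columns b, a): (0,2) (0,2).
Under CgHW, Leader's choice at the node after M-a and at the node after M-a-f and at the node after M-a-h can never be reached regardless of what Follower does, so varying those choices leaves every outcome unchanged.
Holding the reachable choices fixed and varying the unreachable ones freely already gives 3 × 2 × 3 = 18 equivalent strategies.
No other strategy reproduces this row, so those 18 are the full class: CfTN, CfTS, CfTW, CfHN, CfHS, CfHW, ChTN, ChTS, ChTW, ChHN, ChHS, ChHW, CgTN, CgTS, CgTW, CgHN, CgHS, CgHW.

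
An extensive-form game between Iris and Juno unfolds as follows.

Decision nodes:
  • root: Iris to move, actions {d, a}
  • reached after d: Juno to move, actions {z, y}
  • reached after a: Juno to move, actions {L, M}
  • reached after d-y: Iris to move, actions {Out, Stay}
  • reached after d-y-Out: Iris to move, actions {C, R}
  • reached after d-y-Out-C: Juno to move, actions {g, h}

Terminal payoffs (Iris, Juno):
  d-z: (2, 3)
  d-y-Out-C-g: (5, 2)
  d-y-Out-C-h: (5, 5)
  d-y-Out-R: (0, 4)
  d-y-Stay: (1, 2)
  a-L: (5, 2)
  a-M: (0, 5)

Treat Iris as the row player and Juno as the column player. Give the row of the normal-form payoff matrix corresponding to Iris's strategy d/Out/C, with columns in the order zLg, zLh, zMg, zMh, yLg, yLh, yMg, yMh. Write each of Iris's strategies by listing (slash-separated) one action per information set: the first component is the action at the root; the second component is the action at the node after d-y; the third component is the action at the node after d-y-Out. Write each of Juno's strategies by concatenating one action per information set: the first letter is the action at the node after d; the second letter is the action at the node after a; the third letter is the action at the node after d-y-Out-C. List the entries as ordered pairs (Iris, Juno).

(2,3) (2,3) (2,3) (2,3) (5,2) (5,5) (5,2) (5,5)

vs zLg: Iris plays d → Juno plays z at [d] → (2, 3)
vs zLh: Iris plays d → Juno plays z at [d] → (2, 3)
vs zMg: Iris plays d → Juno plays z at [d] → (2, 3)
vs zMh: Iris plays d → Juno plays z at [d] → (2, 3)
vs yLg: Iris plays d → Juno plays y at [d] → Iris plays Out at [d-y] → Iris plays C at [d-y-Out] → Juno plays g at [d-y-Out-C] → (5, 2)
vs yLh: Iris plays d → Juno plays y at [d] → Iris plays Out at [d-y] → Iris plays C at [d-y-Out] → Juno plays h at [d-y-Out-C] → (5, 5)
vs yMg: Iris plays d → Juno plays y at [d] → Iris plays Out at [d-y] → Iris plays C at [d-y-Out] → Juno plays g at [d-y-Out-C] → (5, 2)
vs yMh: Iris plays d → Juno plays y at [d] → Iris plays Out at [d-y] → Iris plays C at [d-y-Out] → Juno plays h at [d-y-Out-C] → (5, 5)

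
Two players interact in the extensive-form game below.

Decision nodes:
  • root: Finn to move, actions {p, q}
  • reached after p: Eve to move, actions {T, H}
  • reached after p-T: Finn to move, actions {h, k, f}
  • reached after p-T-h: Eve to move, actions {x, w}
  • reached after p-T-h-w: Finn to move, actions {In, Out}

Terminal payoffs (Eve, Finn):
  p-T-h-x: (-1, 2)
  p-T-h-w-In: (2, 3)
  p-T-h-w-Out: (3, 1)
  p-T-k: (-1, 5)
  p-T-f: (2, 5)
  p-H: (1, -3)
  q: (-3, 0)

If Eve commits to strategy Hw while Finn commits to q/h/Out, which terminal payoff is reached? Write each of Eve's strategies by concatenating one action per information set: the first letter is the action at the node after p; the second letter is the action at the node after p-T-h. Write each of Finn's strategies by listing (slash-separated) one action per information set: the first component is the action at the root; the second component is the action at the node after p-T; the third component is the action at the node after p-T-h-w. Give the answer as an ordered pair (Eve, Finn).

Trace the play path from the root:
  Finn plays q
→ terminal payoff (-3, 0).
(Eve's choice at the node after p is never reached on this path, so it doesn't affect the outcome.)

(-3, 0)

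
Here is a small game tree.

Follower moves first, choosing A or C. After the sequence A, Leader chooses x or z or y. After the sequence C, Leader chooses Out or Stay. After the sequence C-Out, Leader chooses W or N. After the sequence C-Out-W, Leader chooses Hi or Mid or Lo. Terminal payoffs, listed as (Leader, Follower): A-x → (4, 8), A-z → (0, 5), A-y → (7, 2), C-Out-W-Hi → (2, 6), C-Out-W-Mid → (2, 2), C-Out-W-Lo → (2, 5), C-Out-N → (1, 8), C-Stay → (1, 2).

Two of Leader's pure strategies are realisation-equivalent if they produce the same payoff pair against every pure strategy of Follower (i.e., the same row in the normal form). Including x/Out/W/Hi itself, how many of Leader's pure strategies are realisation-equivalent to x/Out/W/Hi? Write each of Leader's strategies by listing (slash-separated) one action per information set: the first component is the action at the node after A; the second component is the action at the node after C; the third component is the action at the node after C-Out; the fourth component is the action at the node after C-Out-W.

1

Row for x/Out/W/Hi (columns A, C): (4,8) (2,6).
Every one of Leader's information sets is on the play path for some reply by Follower when Leader follows x/Out/W/Hi.
Changing the action at any of them therefore changes at least one column, so only x/Out/W/Hi itself gives this row.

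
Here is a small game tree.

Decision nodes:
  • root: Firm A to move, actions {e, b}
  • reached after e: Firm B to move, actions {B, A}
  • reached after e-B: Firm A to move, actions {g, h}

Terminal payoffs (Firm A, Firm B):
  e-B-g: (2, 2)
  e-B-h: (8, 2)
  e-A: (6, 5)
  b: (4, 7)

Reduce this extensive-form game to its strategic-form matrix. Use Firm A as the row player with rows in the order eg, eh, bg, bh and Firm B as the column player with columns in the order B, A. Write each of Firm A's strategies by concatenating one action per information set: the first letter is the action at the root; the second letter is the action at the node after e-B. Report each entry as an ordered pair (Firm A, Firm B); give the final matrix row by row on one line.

            B        A
  eg    (2,2)    (6,5)
  eh    (8,2)    (6,5)
  bg    (4,7)    (4,7)
  bh    (4,7)    (4,7)

eg: (2,2) (6,5) | eh: (8,2) (6,5) | bg: (4,7) (4,7) | bh: (4,7) (4,7)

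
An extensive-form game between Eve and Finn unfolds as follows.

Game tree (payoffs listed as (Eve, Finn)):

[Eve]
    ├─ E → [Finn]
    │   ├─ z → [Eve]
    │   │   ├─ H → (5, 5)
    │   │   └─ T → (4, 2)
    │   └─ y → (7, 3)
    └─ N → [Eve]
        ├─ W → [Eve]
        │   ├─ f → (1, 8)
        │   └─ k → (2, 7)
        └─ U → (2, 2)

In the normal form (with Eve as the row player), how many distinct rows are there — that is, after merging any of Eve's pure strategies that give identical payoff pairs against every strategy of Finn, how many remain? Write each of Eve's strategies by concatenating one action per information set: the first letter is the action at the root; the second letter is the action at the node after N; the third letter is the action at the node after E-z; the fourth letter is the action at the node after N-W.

Eve has 16 pure strategies: EWHf, EWHk, EWTf, EWTk, EUHf, EUHk, EUTf, EUTk, NWHf, NWHk, NWTf, NWTk, NUHf, NUHk, NUTf, NUTk. Columns: z, y.
{EWHf, EWHk, EUHf, EUHk} → row (5,5) (7,3)
{EWTf, EWTk, EUTf, EUTk} → row (4,2) (7,3)
{NWHf, NWTf} → row (1,8) (1,8)
{NWHk, NWTk} → row (2,7) (2,7)
{NUHf, NUHk, NUTf, NUTk} → row (2,2) (2,2)
That's 5 distinct rows out of 16 strategies.

5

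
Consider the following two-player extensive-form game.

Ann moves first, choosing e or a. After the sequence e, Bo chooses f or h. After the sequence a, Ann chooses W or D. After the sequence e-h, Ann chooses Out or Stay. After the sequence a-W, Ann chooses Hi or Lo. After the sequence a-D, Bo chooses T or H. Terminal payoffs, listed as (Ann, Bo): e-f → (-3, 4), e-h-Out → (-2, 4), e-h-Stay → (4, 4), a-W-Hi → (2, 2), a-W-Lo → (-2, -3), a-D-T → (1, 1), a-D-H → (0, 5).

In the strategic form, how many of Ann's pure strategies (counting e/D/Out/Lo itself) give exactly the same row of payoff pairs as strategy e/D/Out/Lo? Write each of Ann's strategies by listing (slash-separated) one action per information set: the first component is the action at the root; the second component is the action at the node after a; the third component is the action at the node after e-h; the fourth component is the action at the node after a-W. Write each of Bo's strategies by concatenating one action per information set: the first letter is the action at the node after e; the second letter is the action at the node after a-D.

4

Row for e/D/Out/Lo (columns fT, fH, hT, hH): (-3,4) (-3,4) (-2,4) (-2,4).
Under e/D/Out/Lo, Ann's choice at the node after a and at the node after a-W can never be reached regardless of what Bo does, so varying those choices leaves every outcome unchanged.
Holding the reachable choices fixed and varying the unreachable ones freely already gives 2 × 2 = 4 equivalent strategies.
No other strategy reproduces this row, so those 4 are the full class: e/W/Out/Hi, e/W/Out/Lo, e/D/Out/Hi, e/D/Out/Lo.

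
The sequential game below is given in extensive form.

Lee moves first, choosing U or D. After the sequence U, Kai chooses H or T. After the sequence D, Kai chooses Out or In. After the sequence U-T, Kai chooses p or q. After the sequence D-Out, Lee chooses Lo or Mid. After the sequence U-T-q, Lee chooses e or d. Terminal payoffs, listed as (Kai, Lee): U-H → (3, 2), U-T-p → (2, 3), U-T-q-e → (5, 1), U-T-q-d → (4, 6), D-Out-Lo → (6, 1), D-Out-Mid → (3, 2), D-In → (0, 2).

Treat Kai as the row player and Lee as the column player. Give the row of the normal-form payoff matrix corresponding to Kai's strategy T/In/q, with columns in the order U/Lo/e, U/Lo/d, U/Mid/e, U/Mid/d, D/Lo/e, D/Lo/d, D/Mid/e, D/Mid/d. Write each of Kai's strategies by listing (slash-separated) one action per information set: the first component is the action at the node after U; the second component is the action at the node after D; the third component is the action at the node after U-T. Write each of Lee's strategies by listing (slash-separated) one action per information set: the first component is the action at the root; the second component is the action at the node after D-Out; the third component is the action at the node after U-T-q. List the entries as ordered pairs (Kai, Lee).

vs U/Lo/e: Lee plays U → Kai plays T at [U] → Kai plays q at [U-T] → Lee plays e at [U-T-q] → (5, 1)
vs U/Lo/d: Lee plays U → Kai plays T at [U] → Kai plays q at [U-T] → Lee plays d at [U-T-q] → (4, 6)
vs U/Mid/e: Lee plays U → Kai plays T at [U] → Kai plays q at [U-T] → Lee plays e at [U-T-q] → (5, 1)
vs U/Mid/d: Lee plays U → Kai plays T at [U] → Kai plays q at [U-T] → Lee plays d at [U-T-q] → (4, 6)
vs D/Lo/e: Lee plays D → Kai plays In at [D] → (0, 2)
vs D/Lo/d: Lee plays D → Kai plays In at [D] → (0, 2)
vs D/Mid/e: Lee plays D → Kai plays In at [D] → (0, 2)
vs D/Mid/d: Lee plays D → Kai plays In at [D] → (0, 2)

(5,1) (4,6) (5,1) (4,6) (0,2) (0,2) (0,2) (0,2)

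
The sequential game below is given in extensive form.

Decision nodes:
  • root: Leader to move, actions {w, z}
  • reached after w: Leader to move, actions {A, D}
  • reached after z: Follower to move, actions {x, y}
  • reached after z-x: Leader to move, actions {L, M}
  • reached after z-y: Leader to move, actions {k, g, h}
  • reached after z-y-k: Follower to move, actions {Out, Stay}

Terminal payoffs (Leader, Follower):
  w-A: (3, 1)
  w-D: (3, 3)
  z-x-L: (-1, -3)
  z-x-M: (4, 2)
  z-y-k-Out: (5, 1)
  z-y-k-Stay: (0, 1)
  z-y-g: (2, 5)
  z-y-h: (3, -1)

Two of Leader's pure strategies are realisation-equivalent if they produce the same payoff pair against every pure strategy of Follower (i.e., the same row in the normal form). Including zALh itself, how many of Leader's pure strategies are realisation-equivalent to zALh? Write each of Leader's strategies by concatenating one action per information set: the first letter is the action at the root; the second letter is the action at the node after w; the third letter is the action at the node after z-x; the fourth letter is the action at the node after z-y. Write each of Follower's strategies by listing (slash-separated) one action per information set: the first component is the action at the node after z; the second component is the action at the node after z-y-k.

2

Row for zALh (columns x/Out, x/Stay, y/Out, y/Stay): (-1,-3) (-1,-3) (3,-1) (3,-1).
Under zALh, Leader's choice at the node after w can never be reached regardless of what Follower does, so varying those choices leaves every outcome unchanged.
Holding the reachable choices fixed and varying the unreachable one freely already gives 2 equivalent strategies.
No other strategy reproduces this row, so those 2 are the full class: zALh, zDLh.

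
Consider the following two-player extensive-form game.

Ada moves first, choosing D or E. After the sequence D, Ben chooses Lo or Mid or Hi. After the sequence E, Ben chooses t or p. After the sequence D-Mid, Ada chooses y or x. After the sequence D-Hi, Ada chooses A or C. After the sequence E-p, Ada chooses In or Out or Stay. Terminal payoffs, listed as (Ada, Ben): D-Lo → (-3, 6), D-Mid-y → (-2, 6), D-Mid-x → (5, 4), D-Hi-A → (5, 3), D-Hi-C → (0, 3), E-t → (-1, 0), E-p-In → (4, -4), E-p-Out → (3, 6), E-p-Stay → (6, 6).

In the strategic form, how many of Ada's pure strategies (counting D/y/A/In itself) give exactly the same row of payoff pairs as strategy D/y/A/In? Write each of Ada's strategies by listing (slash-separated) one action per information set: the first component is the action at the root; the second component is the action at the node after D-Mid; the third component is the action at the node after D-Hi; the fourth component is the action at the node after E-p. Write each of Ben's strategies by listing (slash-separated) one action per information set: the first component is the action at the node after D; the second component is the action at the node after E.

Row for D/y/A/In (columns Lo/t, Lo/p, Mid/t, Mid/p, Hi/t, Hi/p): (-3,6) (-3,6) (-2,6) (-2,6) (5,3) (5,3).
Under D/y/A/In, Ada's choice at the node after E-p can never be reached regardless of what Ben does, so varying those choices leaves every outcome unchanged.
Holding the reachable choices fixed and varying the unreachable one freely already gives 3 equivalent strategies.
No other strategy reproduces this row, so those 3 are the full class: D/y/A/In, D/y/A/Out, D/y/A/Stay.

3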